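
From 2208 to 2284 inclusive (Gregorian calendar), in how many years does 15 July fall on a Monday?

Track 15 July's weekday year by year (advancing +1, or +2 across a Feb 29):
  2208: Fri  2209: Sat (+1)  2210: Sun (+1)  2211: Mon (+1) ✓  2212: Wed (+2)
  2213: Thu (+1)  2214: Fri (+1)  2215: Sat (+1)  2216: Mon (+2) ✓  2217: Tue (+1)
  2218: Wed (+1)  2219: Thu (+1)  2220: Sat (+2)  2221: Sun (+1)  … (49 more years) …
  2271: Sat (+1)  2272: Mon (+2) ✓  2273: Tue (+1)  2274: Wed (+1)  2275: Thu (+1)
  2276: Sat (+2)  2277: Sun (+1)  2278: Mon (+1) ✓  2279: Tue (+1)  2280: Thu (+2)
  2281: Fri (+1)  2282: Sat (+1)  2283: Sun (+1)  2284: Tue (+2)
Monday years: 2211, 2216, 2222, 2233, 2239, 2244, 2250, 2261, 2267, 2272, 2278 — 11 in total.

11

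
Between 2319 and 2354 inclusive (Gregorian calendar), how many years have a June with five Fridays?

10

June has 30 days; it has five Fridays when Friday falls among the first (month-length − 28) days — i.e. when June 1 is one of Friday/Thursday.
June 1 by year: 2319:Sun 2320:Tue 2321:Wed 2322:Thu✓ 2323:Fri✓ 2324:Sun 2325:Mon 2326:Tue 2327:Wed 2328:Fri✓ 2329:Sat 2330:Sun 2331:Mon 2332:Wed 2333:Thu✓ …(6 more)… 2340:Sat 2341:Sun 2342:Mon 2343:Tue 2344:Thu✓ 2345:Fri✓ 2346:Sat 2347:Sun 2348:Tue 2349:Wed 2350:Thu✓ 2351:Fri✓ 2352:Sun 2353:Mon 2354:Tue
Years with five Fridays: 2322, 2323, 2328, 2333, 2334, 2339, 2344, 2345, 2350, 2351 → 10.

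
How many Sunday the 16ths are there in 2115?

1

Check the 16th of each month of 2115: Jan 16: Wed, Feb 16: Sat, Mar 16: Sat, Apr 16: Tue, May 16: Thu, Jun 16: Sun, Jul 16: Tue, Aug 16: Fri, Sep 16: Mon, Oct 16: Wed, Nov 16: Sat, Dec 16: Mon.
Sunday occurs in June — 1 month.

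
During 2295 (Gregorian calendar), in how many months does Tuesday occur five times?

5

A month of length L has five Tuesdays iff its first Tuesday is on day ≤ L−28 (so day 1–3 in a 31-day month, 1–2 in a 30-day month, day 1 in a leap February).
Checking each month of 2295: Jan starts Tue (31d) ✓; Feb starts Fri (28d); Mar starts Fri (31d); Apr starts Mon (30d) ✓; May starts Wed (31d); Jun starts Sat (30d); Jul starts Mon (31d) ✓; Aug starts Thu (31d); Sep starts Sun (30d); Oct starts Tue (31d) ✓; Nov starts Fri (30d); Dec starts Sun (31d) ✓.
Five-Tuesday months: January, April, July, October, December → 5.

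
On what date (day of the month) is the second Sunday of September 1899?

10

September 1, 1899 is a Friday, so the first Sunday is the 3rd.
The second Sunday is 3 + 7 = 10.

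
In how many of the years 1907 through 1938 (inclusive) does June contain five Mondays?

June has 30 days; it has five Mondays when Monday falls among the first (month-length − 28) days — i.e. when June 1 is one of Monday/Sunday.
June 1 by year: 1907:Sat 1908:Mon✓ 1909:Tue 1910:Wed 1911:Thu 1912:Sat 1913:Sun✓ 1914:Mon✓ 1915:Tue 1916:Thu 1917:Fri 1918:Sat 1919:Sun✓ 1920:Tue 1921:Wed 1922:Thu 1923:Fri 1924:Sun✓ 1925:Mon✓ 1926:Tue 1927:Wed 1928:Fri 1929:Sat 1930:Sun✓ 1931:Mon✓ 1932:Wed 1933:Thu 1934:Fri 1935:Sat 1936:Mon✓ 1937:Tue 1938:Wed
Years with five Mondays: 1908, 1913, 1914, 1919, 1924, 1925, 1930, 1931, 1936 → 9.

9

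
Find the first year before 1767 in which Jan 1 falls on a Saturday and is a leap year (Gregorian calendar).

Jan 1 advances by 2 weekdays after a leap year and by 1 after a common year.
1767: Jan 1 is Thursday.
1766: Wednesday
1765: Tuesday
1764: Sunday (leap)
1763: Saturday
1762: Friday
1761: Thursday
1760: Tuesday (leap)
1759: Monday
1758: Sunday
1757: Saturday
1756: Thursday (leap)
1755: Wednesday
1754: Tuesday
1753: Monday
1752: Saturday (leap)
1752 begins on a Saturday and is a leap year.

1752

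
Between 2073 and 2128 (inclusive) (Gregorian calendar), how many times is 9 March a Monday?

8

Track 9 March's weekday year by year (advancing +1, or +2 across a Feb 29):
  2073: Thu  2074: Fri (+1)  2075: Sat (+1)  2076: Mon (+2) ✓  2077: Tue (+1)
  2078: Wed (+1)  2079: Thu (+1)  2080: Sat (+2)  2081: Sun (+1)  2082: Mon (+1) ✓
  2083: Tue (+1)  2084: Thu (+2)  2085: Fri (+1)  2086: Sat (+1)  … (28 more years) …
  2115: Sat (+1)  2116: Mon (+2) ✓  2117: Tue (+1)  2118: Wed (+1)  2119: Thu (+1)
  2120: Sat (+2)  2121: Sun (+1)  2122: Mon (+1) ✓  2123: Tue (+1)  2124: Thu (+2)
  2125: Fri (+1)  2126: Sat (+1)  2127: Sun (+1)  2128: Tue (+2)
Monday years: 2076, 2082, 2093, 2099, 2105, 2111, 2116, 2122 — 8 in total.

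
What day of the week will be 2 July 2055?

Friday

January 1, 2055 is a Friday.
July 2 is day 183 of the year, i.e. 182 days after Jan 1.
182 mod 7 = 0, so advance 0 weekdays from Friday: Friday.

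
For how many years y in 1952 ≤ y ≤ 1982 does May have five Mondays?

13

May has 31 days; it has five Mondays when Monday falls among the first (month-length − 28) days — i.e. when May 1 is one of Monday/Sunday/Saturday.
May 1 by year: 1952:Thu 1953:Fri 1954:Sat✓ 1955:Sun✓ 1956:Tue 1957:Wed 1958:Thu 1959:Fri 1960:Sun✓ 1961:Mon✓ 1962:Tue 1963:Wed 1964:Fri 1965:Sat✓ 1966:Sun✓ 1967:Mon✓ 1968:Wed 1969:Thu 1970:Fri 1971:Sat✓ 1972:Mon✓ 1973:Tue 1974:Wed 1975:Thu 1976:Sat✓ 1977:Sun✓ 1978:Mon✓ 1979:Tue 1980:Thu 1981:Fri 1982:Sat✓
Years with five Mondays: 1954, 1955, 1960, 1961, 1965, 1966, 1967, 1971, 1972, 1976, 1977, 1978, 1982 → 13.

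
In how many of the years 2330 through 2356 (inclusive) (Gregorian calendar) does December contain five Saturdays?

December has 31 days; it has five Saturdays when Saturday falls among the first (month-length − 28) days — i.e. when December 1 is one of Saturday/Friday/Thursday.
December 1 by year: 2330:Mon 2331:Tue 2332:Thu✓ 2333:Fri✓ 2334:Sat✓ 2335:Sun 2336:Tue 2337:Wed 2338:Thu✓ 2339:Fri✓ 2340:Sun 2341:Mon 2342:Tue 2343:Wed 2344:Fri✓ 2345:Sat✓ 2346:Sun 2347:Mon 2348:Wed 2349:Thu✓ 2350:Fri✓ 2351:Sat✓ 2352:Mon 2353:Tue 2354:Wed 2355:Thu✓ 2356:Sat✓
Years with five Saturdays: 2332, 2333, 2334, 2338, 2339, 2344, 2345, 2349, 2350, 2351, 2355, 2356 → 12.

12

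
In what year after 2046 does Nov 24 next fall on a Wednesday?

2049

From one year to the next, a fixed date's weekday advances by 1, or by 2 when a Feb 29 lies between the two dates.
2046: November 24 is Saturday.
2047: Sunday (+1)
2048: Tuesday (+2)
2049: Wednesday (+1)
Nov 24 falls on a Wednesday in 2049.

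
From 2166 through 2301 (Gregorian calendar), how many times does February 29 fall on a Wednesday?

Leap years in 2166–2301: 32 of them.
Feb 29 weekday advances by 5 (mod 7) from one leap year to the next four years later (or differs when a century non-leap intervenes).
Leap-day weekdays: 2168:Mon 2172:Sat 2176:Thu 2180:Tue 2184:Sun 2188:Fri 2192:Wed✓ 2196:Mon 2204:Wed✓ 2208:Mon 2212:Sat 2216:Thu 2220:Tue …(6 more)… 2248:Tue 2252:Sun 2256:Fri 2260:Wed✓ 2264:Mon 2268:Sat 2272:Thu 2276:Tue 2280:Sun 2284:Fri 2288:Wed✓ 2292:Mon 2296:Sat
Wednesday: 2192, 2204, 2232, 2260, 2288 → 5.

5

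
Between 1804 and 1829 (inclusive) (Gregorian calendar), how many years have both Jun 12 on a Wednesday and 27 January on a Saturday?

1

Check each year's weekday for Jun 12 and 27 January:
  1804: Tue/Fri  1805: Wed/Sun  1806: Thu/Mon  1807: Fri/Tue  1808: Sun/Wed  1809: Mon/Fri  1810: Tue/Sat  1811: Wed/Sun  1812: Fri/Mon  1813: Sat/Wed  1814: Sun/Thu  1815: Mon/Fri  1816: Wed/Sat ✓  1817: Thu/Mon  1818: Fri/Tue  1819: Sat/Wed  1820: Mon/Thu  1821: Tue/Sat  1822: Wed/Sun  1823: Thu/Mon  1824: Sat/Tue  1825: Sun/Thu  1826: Mon/Fri  1827: Tue/Sat  1828: Thu/Sun  1829: Fri/Tue
Both conditions hold in: 1816 — 1.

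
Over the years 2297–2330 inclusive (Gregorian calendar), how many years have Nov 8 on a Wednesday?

5

Track Nov 8's weekday year by year (advancing +1, or +2 across a Feb 29):
  2297: Mon  2298: Tue (+1)  2299: Wed (+1) ✓  2300: Thu (+1)  2301: Fri (+1)
  2302: Sat (+1)  2303: Sun (+1)  2304: Tue (+2)  2305: Wed (+1) ✓  2306: Thu (+1)
  2307: Fri (+1)  2308: Sun (+2)  2309: Mon (+1)  2310: Tue (+1)  … (6 more years) …
  2317: Thu (+1)  2318: Fri (+1)  2319: Sat (+1)  2320: Mon (+2)  2321: Tue (+1)
  2322: Wed (+1) ✓  2323: Thu (+1)  2324: Sat (+2)  2325: Sun (+1)  2326: Mon (+1)
  2327: Tue (+1)  2328: Thu (+2)  2329: Fri (+1)  2330: Sat (+1)
Wednesday years: 2299, 2305, 2311, 2316, 2322 — 5 in total.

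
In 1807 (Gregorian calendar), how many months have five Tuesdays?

4

A month of length L has five Tuesdays iff its first Tuesday is on day ≤ L−28 (so day 1–3 in a 31-day month, 1–2 in a 30-day month, day 1 in a leap February).
Checking each month of 1807: Jan starts Thu (31d); Feb starts Sun (28d); Mar starts Sun (31d) ✓; Apr starts Wed (30d); May starts Fri (31d); Jun starts Mon (30d) ✓; Jul starts Wed (31d); Aug starts Sat (31d); Sep starts Tue (30d) ✓; Oct starts Thu (31d); Nov starts Sun (30d); Dec starts Tue (31d) ✓.
Five-Tuesday months: March, June, September, December → 4.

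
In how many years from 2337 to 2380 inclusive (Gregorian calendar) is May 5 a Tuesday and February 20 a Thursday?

1

Check each year's weekday for May 5 and February 20:
  2337: Wed/Sat  2338: Thu/Sun  2339: Fri/Mon  2340: Sun/Tue  2341: Mon/Thu  2342: Tue/Fri  2343: Wed/Sat  2344: Fri/Sun  2345: Sat/Tue  2346: Sun/Wed  2347: Mon/Thu  2348: Wed/Fri  2349: Thu/Sun  2350: Fri/Mon  …(16 more)…  2367: Fri/Mon  2368: Sun/Tue  2369: Mon/Thu  2370: Tue/Fri  2371: Wed/Sat  2372: Fri/Sun  2373: Sat/Tue  2374: Sun/Wed  2375: Mon/Thu  2376: Wed/Fri  2377: Thu/Sun  2378: Fri/Mon  2379: Sat/Tue  2380: Mon/Wed
Both conditions hold in: 2364 — 1.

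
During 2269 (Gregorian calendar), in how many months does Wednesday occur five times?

A month of length L has five Wednesdays iff its first Wednesday is on day ≤ L−28 (so day 1–3 in a 31-day month, 1–2 in a 30-day month, day 1 in a leap February).
Checking each month of 2269: Jan starts Fri (31d); Feb starts Mon (28d); Mar starts Mon (31d) ✓; Apr starts Thu (30d); May starts Sat (31d); Jun starts Tue (30d) ✓; Jul starts Thu (31d); Aug starts Sun (31d); Sep starts Wed (30d) ✓; Oct starts Fri (31d); Nov starts Mon (30d); Dec starts Wed (31d) ✓.
Five-Wednesday months: March, June, September, December → 4.

4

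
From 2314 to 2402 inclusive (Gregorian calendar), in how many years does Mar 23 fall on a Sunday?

Track Mar 23's weekday year by year (advancing +1, or +2 across a Feb 29):
  2314: Mon  2315: Tue (+1)  2316: Thu (+2)  2317: Fri (+1)  2318: Sat (+1)
  2319: Sun (+1) ✓  2320: Tue (+2)  2321: Wed (+1)  2322: Thu (+1)  2323: Fri (+1)
  2324: Sun (+2) ✓  2325: Mon (+1)  2326: Tue (+1)  2327: Wed (+1)  … (61 more years) …
  2389: Thu (+1)  2390: Fri (+1)  2391: Sat (+1)  2392: Mon (+2)  2393: Tue (+1)
  2394: Wed (+1)  2395: Thu (+1)  2396: Sat (+2)  2397: Sun (+1) ✓  2398: Mon (+1)
  2399: Tue (+1)  2400: Thu (+2)  2401: Fri (+1)  2402: Sat (+1)
Sunday years: 2319, 2324, 2330, 2341, 2347, 2352, 2358, 2369, 2375, 2380, 2386, 2397 — 12 in total.

12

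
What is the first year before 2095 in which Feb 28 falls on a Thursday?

From one year to the next, a fixed date's weekday advances by 1, or by 2 when a Feb 29 lies between the two dates.
2095: February 28 is Monday.
2094: Sunday (−1)
2093: Saturday (−1)
2092: Thursday (−2)
Feb 28 falls on a Thursday in 2092.

2092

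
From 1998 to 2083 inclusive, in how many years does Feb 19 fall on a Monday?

Track Feb 19's weekday year by year (advancing +1, or +2 across a Feb 29):
  1998: Thu  1999: Fri (+1)  2000: Sat (+1)  2001: Mon (+2) ✓  2002: Tue (+1)
  2003: Wed (+1)  2004: Thu (+1)  2005: Sat (+2)  2006: Sun (+1)  2007: Mon (+1) ✓
  2008: Tue (+1)  2009: Thu (+2)  2010: Fri (+1)  2011: Sat (+1)  … (58 more years) …
  2070: Wed (+1)  2071: Thu (+1)  2072: Fri (+1)  2073: Sun (+2)  2074: Mon (+1) ✓
  2075: Tue (+1)  2076: Wed (+1)  2077: Fri (+2)  2078: Sat (+1)  2079: Sun (+1)
  2080: Mon (+1) ✓  2081: Wed (+2)  2082: Thu (+1)  2083: Fri (+1)
Monday years: 2001, 2007, 2018, 2024, 2029, 2035, 2046, 2052, 2057, 2063, 2074, 2080 — 12 in total.

12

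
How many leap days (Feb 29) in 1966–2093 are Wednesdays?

4

Leap years in 1966–2093: 32 of them.
Feb 29 weekday advances by 5 (mod 7) from one leap year to the next four years later (or differs when a century non-leap intervenes).
Leap-day weekdays: 1968:Thu 1972:Tue 1976:Sun 1980:Fri 1984:Wed✓ 1988:Mon 1992:Sat 1996:Thu 2000:Tue 2004:Sun 2008:Fri 2012:Wed✓ 2016:Mon …(6 more)… 2044:Mon 2048:Sat 2052:Thu 2056:Tue 2060:Sun 2064:Fri 2068:Wed✓ 2072:Mon 2076:Sat 2080:Thu 2084:Tue 2088:Sun 2092:Fri
Wednesday: 1984, 2012, 2040, 2068 → 4.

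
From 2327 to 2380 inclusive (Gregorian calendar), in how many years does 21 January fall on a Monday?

Track 21 January's weekday year by year (advancing +1, or +2 across a Feb 29):
  2327: Fri  2328: Sat (+1)  2329: Mon (+2) ✓  2330: Tue (+1)  2331: Wed (+1)
  2332: Thu (+1)  2333: Sat (+2)  2334: Sun (+1)  2335: Mon (+1) ✓  2336: Tue (+1)
  2337: Thu (+2)  2338: Fri (+1)  2339: Sat (+1)  2340: Sun (+1)  … (26 more years) …
  2367: Sat (+1)  2368: Sun (+1)  2369: Tue (+2)  2370: Wed (+1)  2371: Thu (+1)
  2372: Fri (+1)  2373: Sun (+2)  2374: Mon (+1) ✓  2375: Tue (+1)  2376: Wed (+1)
  2377: Fri (+2)  2378: Sat (+1)  2379: Sun (+1)  2380: Mon (+1) ✓
Monday years: 2329, 2335, 2346, 2352, 2357, 2363, 2374, 2380 — 8 in total.

8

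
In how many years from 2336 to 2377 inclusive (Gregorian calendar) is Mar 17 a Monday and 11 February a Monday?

1

Check each year's weekday for Mar 17 and 11 February:
  2336: Tue/Tue  2337: Wed/Thu  2338: Thu/Fri  2339: Fri/Sat  2340: Sun/Sun  2341: Mon/Tue  2342: Tue/Wed  2343: Wed/Thu  2344: Fri/Fri  2345: Sat/Sun  2346: Sun/Mon  2347: Mon/Tue  2348: Wed/Wed  2349: Thu/Fri  …(14 more)…  2364: Tue/Tue  2365: Wed/Thu  2366: Thu/Fri  2367: Fri/Sat  2368: Sun/Sun  2369: Mon/Tue  2370: Tue/Wed  2371: Wed/Thu  2372: Fri/Fri  2373: Sat/Sun  2374: Sun/Mon  2375: Mon/Tue  2376: Wed/Wed  2377: Thu/Fri
Both conditions hold in: 2352 — 1.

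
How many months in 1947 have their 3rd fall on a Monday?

3

Check the 3rd of each month of 1947: Jan 3: Fri, Feb 3: Mon, Mar 3: Mon, Apr 3: Thu, May 3: Sat, Jun 3: Tue, Jul 3: Thu, Aug 3: Sun, Sep 3: Wed, Oct 3: Fri, Nov 3: Mon, Dec 3: Wed.
Monday occurs in February, March, November — 3 months.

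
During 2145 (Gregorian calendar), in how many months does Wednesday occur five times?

A month of length L has five Wednesdays iff its first Wednesday is on day ≤ L−28 (so day 1–3 in a 31-day month, 1–2 in a 30-day month, day 1 in a leap February).
Checking each month of 2145: Jan starts Fri (31d); Feb starts Mon (28d); Mar starts Mon (31d) ✓; Apr starts Thu (30d); May starts Sat (31d); Jun starts Tue (30d) ✓; Jul starts Thu (31d); Aug starts Sun (31d); Sep starts Wed (30d) ✓; Oct starts Fri (31d); Nov starts Mon (30d); Dec starts Wed (31d) ✓.
Five-Wednesday months: March, June, September, December → 4.

4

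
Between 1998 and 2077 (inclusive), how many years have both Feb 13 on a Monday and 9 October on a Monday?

Check each year's weekday for Feb 13 and 9 October:
  1998: Fri/Fri  1999: Sat/Sat  2000: Sun/Mon  2001: Tue/Tue  2002: Wed/Wed  2003: Thu/Thu  2004: Fri/Sat  2005: Sun/Sun  2006: Mon/Mon ✓  2007: Tue/Tue  2008: Wed/Thu  2009: Fri/Fri  2010: Sat/Sat  2011: Sun/Sun  …(52 more)…  2064: Wed/Thu  2065: Fri/Fri  2066: Sat/Sat  2067: Sun/Sun  2068: Mon/Tue  2069: Wed/Wed  2070: Thu/Thu  2071: Fri/Fri  2072: Sat/Sun  2073: Mon/Mon ✓  2074: Tue/Tue  2075: Wed/Wed  2076: Thu/Fri  2077: Sat/Sat
Both conditions hold in: 2006, 2017, 2023, 2034, 2045, 2051, 2062, 2073 — 8.

8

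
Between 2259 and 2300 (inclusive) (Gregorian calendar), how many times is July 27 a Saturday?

6

Track July 27's weekday year by year (advancing +1, or +2 across a Feb 29):
  2259: Wed  2260: Fri (+2)  2261: Sat (+1) ✓  2262: Sun (+1)  2263: Mon (+1)
  2264: Wed (+2)  2265: Thu (+1)  2266: Fri (+1)  2267: Sat (+1) ✓  2268: Mon (+2)
  2269: Tue (+1)  2270: Wed (+1)  2271: Thu (+1)  2272: Sat (+2) ✓  … (14 more years) …
  2287: Wed (+1)  2288: Fri (+2)  2289: Sat (+1) ✓  2290: Sun (+1)  2291: Mon (+1)
  2292: Wed (+2)  2293: Thu (+1)  2294: Fri (+1)  2295: Sat (+1) ✓  2296: Mon (+2)
  2297: Tue (+1)  2298: Wed (+1)  2299: Thu (+1)  2300: Fri (+1)
Saturday years: 2261, 2267, 2272, 2278, 2289, 2295 — 6 in total.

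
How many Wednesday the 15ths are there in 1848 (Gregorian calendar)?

Check the 15th of each month of 1848: Jan 15: Sat, Feb 15: Tue, Mar 15: Wed, Apr 15: Sat, May 15: Mon, Jun 15: Thu, Jul 15: Sat, Aug 15: Tue, Sep 15: Fri, Oct 15: Sun, Nov 15: Wed, Dec 15: Fri.
Wednesday occurs in March, November — 2 months.

2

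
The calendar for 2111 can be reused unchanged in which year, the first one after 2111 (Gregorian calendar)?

2122

Two years share a calendar iff Jan 1 falls on the same weekday and both are leap or both are common. 2111: Jan 1 is Thursday, common year.
2112: Jan 1 Friday, leap
2113: Jan 1 Sunday, common
2114: Jan 1 Monday, common
2115: Jan 1 Tuesday, common
2116: Jan 1 Wednesday, leap
2117: Jan 1 Friday, common
2118: Jan 1 Saturday, common
2119: Jan 1 Sunday, common
2120: Jan 1 Monday, leap
2121: Jan 1 Wednesday, common
2122: Jan 1 Thursday, common
2122 matches on both conditions.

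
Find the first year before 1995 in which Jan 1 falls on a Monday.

Jan 1 advances by 2 weekdays after a leap year and by 1 after a common year.
1995: Jan 1 is Sunday.
1994: Saturday
1993: Friday
1992: Wednesday (leap)
1991: Tuesday
1990: Monday
1990 begins on a Monday

1990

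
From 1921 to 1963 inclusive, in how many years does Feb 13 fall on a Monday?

Track Feb 13's weekday year by year (advancing +1, or +2 across a Feb 29):
  1921: Sun  1922: Mon (+1) ✓  1923: Tue (+1)  1924: Wed (+1)  1925: Fri (+2)
  1926: Sat (+1)  1927: Sun (+1)  1928: Mon (+1) ✓  1929: Wed (+2)  1930: Thu (+1)
  1931: Fri (+1)  1932: Sat (+1)  1933: Mon (+2) ✓  1934: Tue (+1)  … (15 more years) …
  1950: Mon (+1) ✓  1951: Tue (+1)  1952: Wed (+1)  1953: Fri (+2)  1954: Sat (+1)
  1955: Sun (+1)  1956: Mon (+1) ✓  1957: Wed (+2)  1958: Thu (+1)  1959: Fri (+1)
  1960: Sat (+1)  1961: Mon (+2) ✓  1962: Tue (+1)  1963: Wed (+1)
Monday years: 1922, 1928, 1933, 1939, 1950, 1956, 1961 — 7 in total.

7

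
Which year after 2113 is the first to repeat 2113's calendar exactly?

Two years share a calendar iff Jan 1 falls on the same weekday and both are leap or both are common. 2113: Jan 1 is Sunday, common year.
2114: Jan 1 Monday, common
2115: Jan 1 Tuesday, common
2116: Jan 1 Wednesday, leap
2117: Jan 1 Friday, common
2118: Jan 1 Saturday, common
2119: Jan 1 Sunday, common
2119 matches on both conditions.

2119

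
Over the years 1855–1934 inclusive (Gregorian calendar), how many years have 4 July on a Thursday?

11

Track 4 July's weekday year by year (advancing +1, or +2 across a Feb 29):
  1855: Wed  1856: Fri (+2)  1857: Sat (+1)  1858: Sun (+1)  1859: Mon (+1)
  1860: Wed (+2)  1861: Thu (+1) ✓  1862: Fri (+1)  1863: Sat (+1)  1864: Mon (+2)
  1865: Tue (+1)  1866: Wed (+1)  1867: Thu (+1) ✓  1868: Sat (+2)  … (52 more years) …
  1921: Mon (+1)  1922: Tue (+1)  1923: Wed (+1)  1924: Fri (+2)  1925: Sat (+1)
  1926: Sun (+1)  1927: Mon (+1)  1928: Wed (+2)  1929: Thu (+1) ✓  1930: Fri (+1)
  1931: Sat (+1)  1932: Mon (+2)  1933: Tue (+1)  1934: Wed (+1)
Thursday years: 1861, 1867, 1872, 1878, 1889, 1895, 1901, 1907, 1912, 1918, 1929 — 11 in total.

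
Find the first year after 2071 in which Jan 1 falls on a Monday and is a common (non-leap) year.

Jan 1 advances by 2 weekdays after a leap year and by 1 after a common year.
2071: Jan 1 is Thursday.
2072: Friday (leap)
2073: Sunday
2074: Monday
2074 begins on a Monday and is a common year.

2074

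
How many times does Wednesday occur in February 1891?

4

February 1891 has 28 days and begins on Sunday.
The first Wednesday is February 4.
Wednesdays fall on 4, 11, 18, 25 — that's 4.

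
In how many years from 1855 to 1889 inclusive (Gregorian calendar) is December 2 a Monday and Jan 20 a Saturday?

1

Check each year's weekday for December 2 and Jan 20:
  1855: Sun/Sat  1856: Tue/Sun  1857: Wed/Tue  1858: Thu/Wed  1859: Fri/Thu  1860: Sun/Fri  1861: Mon/Sun  1862: Tue/Mon  1863: Wed/Tue  1864: Fri/Wed  1865: Sat/Fri  1866: Sun/Sat  1867: Mon/Sun  1868: Wed/Mon  …(7 more)…  1876: Sat/Thu  1877: Sun/Sat  1878: Mon/Sun  1879: Tue/Mon  1880: Thu/Tue  1881: Fri/Thu  1882: Sat/Fri  1883: Sun/Sat  1884: Tue/Sun  1885: Wed/Tue  1886: Thu/Wed  1887: Fri/Thu  1888: Sun/Fri  1889: Mon/Sun
Both conditions hold in: 1872 — 1.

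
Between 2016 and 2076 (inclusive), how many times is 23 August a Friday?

9

Track 23 August's weekday year by year (advancing +1, or +2 across a Feb 29):
  2016: Tue  2017: Wed (+1)  2018: Thu (+1)  2019: Fri (+1) ✓  2020: Sun (+2)
  2021: Mon (+1)  2022: Tue (+1)  2023: Wed (+1)  2024: Fri (+2) ✓  2025: Sat (+1)
  2026: Sun (+1)  2027: Mon (+1)  2028: Wed (+2)  2029: Thu (+1)  … (33 more years) …
  2063: Thu (+1)  2064: Sat (+2)  2065: Sun (+1)  2066: Mon (+1)  2067: Tue (+1)
  2068: Thu (+2)  2069: Fri (+1) ✓  2070: Sat (+1)  2071: Sun (+1)  2072: Tue (+2)
  2073: Wed (+1)  2074: Thu (+1)  2075: Fri (+1) ✓  2076: Sun (+2)
Friday years: 2019, 2024, 2030, 2041, 2047, 2052, 2058, 2069, 2075 — 9 in total.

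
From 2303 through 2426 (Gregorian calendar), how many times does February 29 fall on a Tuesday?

Leap years in 2303–2426: 31 of them.
Feb 29 weekday advances by 5 (mod 7) from one leap year to the next four years later (or differs when a century non-leap intervenes).
Leap-day weekdays: 2304:Mon 2308:Sat 2312:Thu 2316:Tue✓ 2320:Sun 2324:Fri 2328:Wed 2332:Mon 2336:Sat 2340:Thu 2344:Tue✓ 2348:Sun 2352:Fri …(5 more)… 2376:Sun 2380:Fri 2384:Wed 2388:Mon 2392:Sat 2396:Thu 2400:Tue✓ 2404:Sun 2408:Fri 2412:Wed 2416:Mon 2420:Sat 2424:Thu
Tuesday: 2316, 2344, 2372, 2400 → 4.

4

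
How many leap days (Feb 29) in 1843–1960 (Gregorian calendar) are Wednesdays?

Leap years in 1843–1960: 29 of them.
Feb 29 weekday advances by 5 (mod 7) from one leap year to the next four years later (or differs when a century non-leap intervenes).
Leap-day weekdays: 1844:Thu 1848:Tue 1852:Sun 1856:Fri 1860:Wed✓ 1864:Mon 1868:Sat 1872:Thu 1876:Tue 1880:Sun 1884:Fri 1888:Wed✓ 1892:Mon …(3 more)… 1912:Thu 1916:Tue 1920:Sun 1924:Fri 1928:Wed✓ 1932:Mon 1936:Sat 1940:Thu 1944:Tue 1948:Sun 1952:Fri 1956:Wed✓ 1960:Mon
Wednesday: 1860, 1888, 1928, 1956 → 4.

4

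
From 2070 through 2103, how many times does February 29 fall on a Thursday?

1

Leap years in 2070–2103: 7 of them.
Feb 29 weekday advances by 5 (mod 7) from one leap year to the next four years later (or differs when a century non-leap intervenes).
Leap-day weekdays: 2072:Mon 2076:Sat 2080:Thu✓ 2084:Tue 2088:Sun 2092:Fri 2096:Wed
Thursday: 2080 → 1.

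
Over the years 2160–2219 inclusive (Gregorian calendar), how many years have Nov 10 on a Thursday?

9

Track Nov 10's weekday year by year (advancing +1, or +2 across a Feb 29):
  2160: Mon  2161: Tue (+1)  2162: Wed (+1)  2163: Thu (+1) ✓  2164: Sat (+2)
  2165: Sun (+1)  2166: Mon (+1)  2167: Tue (+1)  2168: Thu (+2) ✓  2169: Fri (+1)
  2170: Sat (+1)  2171: Sun (+1)  2172: Tue (+2)  2173: Wed (+1)  … (32 more years) …
  2206: Mon (+1)  2207: Tue (+1)  2208: Thu (+2) ✓  2209: Fri (+1)  2210: Sat (+1)
  2211: Sun (+1)  2212: Tue (+2)  2213: Wed (+1)  2214: Thu (+1) ✓  2215: Fri (+1)
  2216: Sun (+2)  2217: Mon (+1)  2218: Tue (+1)  2219: Wed (+1)
Thursday years: 2163, 2168, 2174, 2185, 2191, 2196, 2203, 2208, 2214 — 9 in total.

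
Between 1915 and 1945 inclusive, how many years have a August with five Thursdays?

August has 31 days; it has five Thursdays when Thursday falls among the first (month-length − 28) days — i.e. when August 1 is one of Thursday/Wednesday/Tuesday.
August 1 by year: 1915:Sun 1916:Tue✓ 1917:Wed✓ 1918:Thu✓ 1919:Fri 1920:Sun 1921:Mon 1922:Tue✓ 1923:Wed✓ 1924:Fri 1925:Sat 1926:Sun 1927:Mon 1928:Wed✓ 1929:Thu✓ 1930:Fri 1931:Sat 1932:Mon 1933:Tue✓ 1934:Wed✓ 1935:Thu✓ 1936:Sat 1937:Sun 1938:Mon 1939:Tue✓ 1940:Thu✓ 1941:Fri 1942:Sat 1943:Sun 1944:Tue✓ 1945:Wed✓
Years with five Thursdays: 1916, 1917, 1918, 1922, 1923, 1928, 1929, 1933, 1934, 1935, 1939, 1940, 1944, 1945 → 14.

14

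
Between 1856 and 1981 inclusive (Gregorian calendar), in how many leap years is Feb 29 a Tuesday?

4

Leap years in 1856–1981: 31 of them.
Feb 29 weekday advances by 5 (mod 7) from one leap year to the next four years later (or differs when a century non-leap intervenes).
Leap-day weekdays: 1856:Fri 1860:Wed 1864:Mon 1868:Sat 1872:Thu 1876:Tue✓ 1880:Sun 1884:Fri 1888:Wed 1892:Mon 1896:Sat 1904:Mon 1908:Sat …(5 more)… 1932:Mon 1936:Sat 1940:Thu 1944:Tue✓ 1948:Sun 1952:Fri 1956:Wed 1960:Mon 1964:Sat 1968:Thu 1972:Tue✓ 1976:Sun 1980:Fri
Tuesday: 1876, 1916, 1944, 1972 → 4.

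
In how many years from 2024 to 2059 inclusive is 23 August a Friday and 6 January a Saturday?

2

Check each year's weekday for 23 August and 6 January:
  2024: Fri/Sat ✓  2025: Sat/Mon  2026: Sun/Tue  2027: Mon/Wed  2028: Wed/Thu  2029: Thu/Sat  2030: Fri/Sun  2031: Sat/Mon  2032: Mon/Tue  2033: Tue/Thu  2034: Wed/Fri  2035: Thu/Sat  2036: Sat/Sun  2037: Sun/Tue  …(8 more)…  2046: Thu/Sat  2047: Fri/Sun  2048: Sun/Mon  2049: Mon/Wed  2050: Tue/Thu  2051: Wed/Fri  2052: Fri/Sat ✓  2053: Sat/Mon  2054: Sun/Tue  2055: Mon/Wed  2056: Wed/Thu  2057: Thu/Sat  2058: Fri/Sun  2059: Sat/Mon
Both conditions hold in: 2024, 2052 — 2.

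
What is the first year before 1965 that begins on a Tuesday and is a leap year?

Jan 1 advances by 2 weekdays after a leap year and by 1 after a common year.
1965: Jan 1 is Friday.
1964: Wednesday (leap)
1963: Tuesday
1962: Monday
1961: Sunday
1960: Friday (leap)
1959: Thursday
1958: Wednesday
1957: Tuesday
1956: Sunday (leap)
1955: Saturday
1954: Friday
1953: Thursday
1952: Tuesday (leap)
1952 begins on a Tuesday and is a leap year.

1952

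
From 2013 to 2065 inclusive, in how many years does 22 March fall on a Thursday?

7

Track 22 March's weekday year by year (advancing +1, or +2 across a Feb 29):
  2013: Fri  2014: Sat (+1)  2015: Sun (+1)  2016: Tue (+2)  2017: Wed (+1)
  2018: Thu (+1) ✓  2019: Fri (+1)  2020: Sun (+2)  2021: Mon (+1)  2022: Tue (+1)
  2023: Wed (+1)  2024: Fri (+2)  2025: Sat (+1)  2026: Sun (+1)  … (25 more years) …
  2052: Fri (+2)  2053: Sat (+1)  2054: Sun (+1)  2055: Mon (+1)  2056: Wed (+2)
  2057: Thu (+1) ✓  2058: Fri (+1)  2059: Sat (+1)  2060: Mon (+2)  2061: Tue (+1)
  2062: Wed (+1)  2063: Thu (+1) ✓  2064: Sat (+2)  2065: Sun (+1)
Thursday years: 2018, 2029, 2035, 2040, 2046, 2057, 2063 — 7 in total.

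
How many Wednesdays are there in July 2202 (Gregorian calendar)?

4

July 2202 has 31 days and begins on Thursday.
The first Wednesday is July 7.
Wednesdays fall on 7, 14, 21, 28 — that's 4.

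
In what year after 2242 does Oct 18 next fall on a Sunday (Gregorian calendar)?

From one year to the next, a fixed date's weekday advances by 1, or by 2 when a Feb 29 lies between the two dates.
2242: October 18 is Tuesday.
2243: Wednesday (+1)
2244: Friday (+2)
2245: Saturday (+1)
2246: Sunday (+1)
Oct 18 falls on a Sunday in 2246.

2246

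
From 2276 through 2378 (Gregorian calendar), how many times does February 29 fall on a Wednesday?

3

Leap years in 2276–2378: 25 of them.
Feb 29 weekday advances by 5 (mod 7) from one leap year to the next four years later (or differs when a century non-leap intervenes).
Leap-day weekdays: 2276:Tue 2280:Sun 2284:Fri 2288:Wed✓ 2292:Mon 2296:Sat 2304:Mon 2308:Sat 2312:Thu 2316:Tue 2320:Sun 2324:Fri 2328:Wed✓ 2332:Mon 2336:Sat 2340:Thu 2344:Tue 2348:Sun 2352:Fri 2356:Wed✓ 2360:Mon 2364:Sat 2368:Thu 2372:Tue 2376:Sun
Wednesday: 2288, 2328, 2356 → 3.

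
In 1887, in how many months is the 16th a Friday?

2

Check the 16th of each month of 1887: Jan 16: Sun, Feb 16: Wed, Mar 16: Wed, Apr 16: Sat, May 16: Mon, Jun 16: Thu, Jul 16: Sat, Aug 16: Tue, Sep 16: Fri, Oct 16: Sun, Nov 16: Wed, Dec 16: Fri.
Friday occurs in September, December — 2 months.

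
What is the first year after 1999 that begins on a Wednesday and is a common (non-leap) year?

Jan 1 advances by 2 weekdays after a leap year and by 1 after a common year.
1999: Jan 1 is Friday.
2000: Saturday (leap)
2001: Monday
2002: Tuesday
2003: Wednesday
2003 begins on a Wednesday and is a common year.

2003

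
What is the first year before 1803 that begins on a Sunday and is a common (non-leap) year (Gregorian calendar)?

Jan 1 advances by 2 weekdays after a leap year and by 1 after a common year.
1803: Jan 1 is Saturday.
1802: Friday
1801: Thursday
1800: Wednesday
1799: Tuesday
1798: Monday
1797: Sunday
1797 begins on a Sunday and is a common year.

1797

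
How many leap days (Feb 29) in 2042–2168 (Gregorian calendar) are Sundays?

Leap years in 2042–2168: 31 of them.
Feb 29 weekday advances by 5 (mod 7) from one leap year to the next four years later (or differs when a century non-leap intervenes).
Leap-day weekdays: 2044:Mon 2048:Sat 2052:Thu 2056:Tue 2060:Sun✓ 2064:Fri 2068:Wed 2072:Mon 2076:Sat 2080:Thu 2084:Tue 2088:Sun✓ 2092:Fri …(5 more)… 2120:Thu 2124:Tue 2128:Sun✓ 2132:Fri 2136:Wed 2140:Mon 2144:Sat 2148:Thu 2152:Tue 2156:Sun✓ 2160:Fri 2164:Wed 2168:Mon
Sunday: 2060, 2088, 2128, 2156 → 4.

4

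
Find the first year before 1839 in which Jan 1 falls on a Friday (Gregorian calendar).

1836

Jan 1 advances by 2 weekdays after a leap year and by 1 after a common year.
1839: Jan 1 is Tuesday.
1838: Monday
1837: Sunday
1836: Friday (leap)
1836 begins on a Friday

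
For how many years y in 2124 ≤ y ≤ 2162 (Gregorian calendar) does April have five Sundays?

12

April has 30 days; it has five Sundays when Sunday falls among the first (month-length − 28) days — i.e. when April 1 is one of Sunday/Saturday.
April 1 by year: 2124:Sat✓ 2125:Sun✓ 2126:Mon 2127:Tue 2128:Thu 2129:Fri 2130:Sat✓ 2131:Sun✓ 2132:Tue 2133:Wed 2134:Thu 2135:Fri 2136:Sun✓ 2137:Mon 2138:Tue …(9 more)… 2148:Mon 2149:Tue 2150:Wed 2151:Thu 2152:Sat✓ 2153:Sun✓ 2154:Mon 2155:Tue 2156:Thu 2157:Fri 2158:Sat✓ 2159:Sun✓ 2160:Tue 2161:Wed 2162:Thu
Years with five Sundays: 2124, 2125, 2130, 2131, 2136, 2141, 2142, 2147, 2152, 2153, 2158, 2159 → 12.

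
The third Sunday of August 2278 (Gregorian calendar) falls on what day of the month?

18

August 1, 2278 is a Thursday, so the first Sunday is the 4th.
The third Sunday is 4 + 14 = 18.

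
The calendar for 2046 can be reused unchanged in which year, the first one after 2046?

2057

Two years share a calendar iff Jan 1 falls on the same weekday and both are leap or both are common. 2046: Jan 1 is Monday, common year.
2047: Jan 1 Tuesday, common
2048: Jan 1 Wednesday, leap
2049: Jan 1 Friday, common
2050: Jan 1 Saturday, common
2051: Jan 1 Sunday, common
2052: Jan 1 Monday, leap
2053: Jan 1 Wednesday, common
2054: Jan 1 Thursday, common
2055: Jan 1 Friday, common
2056: Jan 1 Saturday, leap
2057: Jan 1 Monday, common
2057 matches on both conditions.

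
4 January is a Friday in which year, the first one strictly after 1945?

1946

From one year to the next, a fixed date's weekday advances by 1, or by 2 when a Feb 29 lies between the two dates.
1945: January 4 is Thursday.
1946: Friday (+1)
4 January falls on a Friday in 1946.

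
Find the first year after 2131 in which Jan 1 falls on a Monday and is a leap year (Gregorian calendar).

2148

Jan 1 advances by 2 weekdays after a leap year and by 1 after a common year.
2131: Jan 1 is Monday.
2132: Tuesday (leap)
2133: Thursday
2134: Friday
2135: Saturday
2136: Sunday (leap)
2137: Tuesday
2138: Wednesday
2139: Thursday
2140: Friday (leap)
2141: Sunday
2142: Monday
2143: Tuesday
2144: Wednesday (leap)
2145: Friday
2146: Saturday
2147: Sunday
2148: Monday (leap)
2148 begins on a Monday and is a leap year.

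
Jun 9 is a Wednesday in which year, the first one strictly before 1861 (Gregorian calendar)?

From one year to the next, a fixed date's weekday advances by 1, or by 2 when a Feb 29 lies between the two dates.
1861: June 9 is Sunday.
1860: Saturday (−1)
1859: Thursday (−2)
1858: Wednesday (−1)
Jun 9 falls on a Wednesday in 1858.

1858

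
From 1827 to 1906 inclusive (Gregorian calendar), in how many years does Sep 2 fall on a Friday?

Track Sep 2's weekday year by year (advancing +1, or +2 across a Feb 29):
  1827: Sun  1828: Tue (+2)  1829: Wed (+1)  1830: Thu (+1)  1831: Fri (+1) ✓
  1832: Sun (+2)  1833: Mon (+1)  1834: Tue (+1)  1835: Wed (+1)  1836: Fri (+2) ✓
  1837: Sat (+1)  1838: Sun (+1)  1839: Mon (+1)  1840: Wed (+2)  … (52 more years) …
  1893: Sat (+1)  1894: Sun (+1)  1895: Mon (+1)  1896: Wed (+2)  1897: Thu (+1)
  1898: Fri (+1) ✓  1899: Sat (+1)  1900: Sun (+1)  1901: Mon (+1)  1902: Tue (+1)
  1903: Wed (+1)  1904: Fri (+2) ✓  1905: Sat (+1)  1906: Sun (+1)
Friday years: 1831, 1836, 1842, 1853, 1859, 1864, 1870, 1881, 1887, 1892, 1898, 1904 — 12 in total.

12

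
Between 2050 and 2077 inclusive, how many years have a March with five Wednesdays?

12

March has 31 days; it has five Wednesdays when Wednesday falls among the first (month-length − 28) days — i.e. when March 1 is one of Wednesday/Tuesday/Monday.
March 1 by year: 2050:Tue✓ 2051:Wed✓ 2052:Fri 2053:Sat 2054:Sun 2055:Mon✓ 2056:Wed✓ 2057:Thu 2058:Fri 2059:Sat 2060:Mon✓ 2061:Tue✓ 2062:Wed✓ 2063:Thu 2064:Sat 2065:Sun 2066:Mon✓ 2067:Tue✓ 2068:Thu 2069:Fri 2070:Sat 2071:Sun 2072:Tue✓ 2073:Wed✓ 2074:Thu 2075:Fri 2076:Sun 2077:Mon✓
Years with five Wednesdays: 2050, 2051, 2055, 2056, 2060, 2061, 2062, 2066, 2067, 2072, 2073, 2077 → 12.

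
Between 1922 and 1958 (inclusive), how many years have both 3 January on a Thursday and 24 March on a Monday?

Check each year's weekday for 3 January and 24 March:
  1922: Tue/Fri  1923: Wed/Sat  1924: Thu/Mon ✓  1925: Sat/Tue  1926: Sun/Wed  1927: Mon/Thu  1928: Tue/Sat  1929: Thu/Sun  1930: Fri/Mon  1931: Sat/Tue  1932: Sun/Thu  1933: Tue/Fri  1934: Wed/Sat  1935: Thu/Sun  …(9 more)…  1945: Wed/Sat  1946: Thu/Sun  1947: Fri/Mon  1948: Sat/Wed  1949: Mon/Thu  1950: Tue/Fri  1951: Wed/Sat  1952: Thu/Mon ✓  1953: Sat/Tue  1954: Sun/Wed  1955: Mon/Thu  1956: Tue/Sat  1957: Thu/Sun  1958: Fri/Mon
Both conditions hold in: 1924, 1952 — 2.

2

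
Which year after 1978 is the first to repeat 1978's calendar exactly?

Two years share a calendar iff Jan 1 falls on the same weekday and both are leap or both are common. 1978: Jan 1 is Sunday, common year.
1979: Jan 1 Monday, common
1980: Jan 1 Tuesday, leap
1981: Jan 1 Thursday, common
1982: Jan 1 Friday, common
1983: Jan 1 Saturday, common
1984: Jan 1 Sunday, leap
1985: Jan 1 Tuesday, common
1986: Jan 1 Wednesday, common
1987: Jan 1 Thursday, common
1988: Jan 1 Friday, leap
1989: Jan 1 Sunday, common
1989 matches on both conditions.

1989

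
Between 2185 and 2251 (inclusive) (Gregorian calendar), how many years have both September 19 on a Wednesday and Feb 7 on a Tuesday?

3

Check each year's weekday for September 19 and Feb 7:
  2185: Mon/Mon  2186: Tue/Tue  2187: Wed/Wed  2188: Fri/Thu  2189: Sat/Sat  2190: Sun/Sun  2191: Mon/Mon  2192: Wed/Tue ✓  2193: Thu/Thu  2194: Fri/Fri  2195: Sat/Sat  2196: Mon/Sun  2197: Tue/Tue  2198: Wed/Wed  …(39 more)…  2238: Wed/Wed  2239: Thu/Thu  2240: Sat/Fri  2241: Sun/Sun  2242: Mon/Mon  2243: Tue/Tue  2244: Thu/Wed  2245: Fri/Fri  2246: Sat/Sat  2247: Sun/Sun  2248: Tue/Mon  2249: Wed/Wed  2250: Thu/Thu  2251: Fri/Fri
Both conditions hold in: 2192, 2204, 2232 — 3.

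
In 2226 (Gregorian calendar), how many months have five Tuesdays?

A month of length L has five Tuesdays iff its first Tuesday is on day ≤ L−28 (so day 1–3 in a 31-day month, 1–2 in a 30-day month, day 1 in a leap February).
Checking each month of 2226: Jan starts Sun (31d) ✓; Feb starts Wed (28d); Mar starts Wed (31d); Apr starts Sat (30d); May starts Mon (31d) ✓; Jun starts Thu (30d); Jul starts Sat (31d); Aug starts Tue (31d) ✓; Sep starts Fri (30d); Oct starts Sun (31d) ✓; Nov starts Wed (30d); Dec starts Fri (31d).
Five-Tuesday months: January, May, August, October → 4.

4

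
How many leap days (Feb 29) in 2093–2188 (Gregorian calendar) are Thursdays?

3

Leap years in 2093–2188: 23 of them.
Feb 29 weekday advances by 5 (mod 7) from one leap year to the next four years later (or differs when a century non-leap intervenes).
Leap-day weekdays: 2096:Wed 2104:Fri 2108:Wed 2112:Mon 2116:Sat 2120:Thu✓ 2124:Tue 2128:Sun 2132:Fri 2136:Wed 2140:Mon 2144:Sat 2148:Thu✓ 2152:Tue 2156:Sun 2160:Fri 2164:Wed 2168:Mon 2172:Sat 2176:Thu✓ 2180:Tue 2184:Sun 2188:Fri
Thursday: 2120, 2148, 2176 → 3.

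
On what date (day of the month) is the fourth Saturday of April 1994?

April 1, 1994 is a Friday, so the first Saturday is the 2nd.
The fourth Saturday is 2 + 21 = 23.

23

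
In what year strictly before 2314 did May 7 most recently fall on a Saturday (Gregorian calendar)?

2310

From one year to the next, a fixed date's weekday advances by 1, or by 2 when a Feb 29 lies between the two dates.
2314: May 7 is Thursday.
2313: Wednesday (−1)
2312: Tuesday (−1)
2311: Sunday (−2)
2310: Saturday (−1)
May 7 falls on a Saturday in 2310.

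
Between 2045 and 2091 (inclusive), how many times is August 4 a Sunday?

7

Track August 4's weekday year by year (advancing +1, or +2 across a Feb 29):
  2045: Fri  2046: Sat (+1)  2047: Sun (+1) ✓  2048: Tue (+2)  2049: Wed (+1)
  2050: Thu (+1)  2051: Fri (+1)  2052: Sun (+2) ✓  2053: Mon (+1)  2054: Tue (+1)
  2055: Wed (+1)  2056: Fri (+2)  2057: Sat (+1)  2058: Sun (+1) ✓  … (19 more years) …
  2078: Thu (+1)  2079: Fri (+1)  2080: Sun (+2) ✓  2081: Mon (+1)  2082: Tue (+1)
  2083: Wed (+1)  2084: Fri (+2)  2085: Sat (+1)  2086: Sun (+1) ✓  2087: Mon (+1)
  2088: Wed (+2)  2089: Thu (+1)  2090: Fri (+1)  2091: Sat (+1)
Sunday years: 2047, 2052, 2058, 2069, 2075, 2080, 2086 — 7 in total.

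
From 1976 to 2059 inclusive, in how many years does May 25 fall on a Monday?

12

Track May 25's weekday year by year (advancing +1, or +2 across a Feb 29):
  1976: Tue  1977: Wed (+1)  1978: Thu (+1)  1979: Fri (+1)  1980: Sun (+2)
  1981: Mon (+1) ✓  1982: Tue (+1)  1983: Wed (+1)  1984: Fri (+2)  1985: Sat (+1)
  1986: Sun (+1)  1987: Mon (+1) ✓  1988: Wed (+2)  1989: Thu (+1)  … (56 more years) …
  2046: Fri (+1)  2047: Sat (+1)  2048: Mon (+2) ✓  2049: Tue (+1)  2050: Wed (+1)
  2051: Thu (+1)  2052: Sat (+2)  2053: Sun (+1)  2054: Mon (+1) ✓  2055: Tue (+1)
  2056: Thu (+2)  2057: Fri (+1)  2058: Sat (+1)  2059: Sun (+1)
Monday years: 1981, 1987, 1992, 1998, 2009, 2015, 2020, 2026, 2037, 2043, 2048, 2054 — 12 in total.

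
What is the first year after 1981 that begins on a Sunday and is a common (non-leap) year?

1989

Jan 1 advances by 2 weekdays after a leap year and by 1 after a common year.
1981: Jan 1 is Thursday.
1982: Friday
1983: Saturday
1984: Sunday (leap)
1985: Tuesday
1986: Wednesday
1987: Thursday
1988: Friday (leap)
1989: Sunday
1989 begins on a Sunday and is a common year.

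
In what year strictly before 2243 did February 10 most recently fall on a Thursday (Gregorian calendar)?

2242

From one year to the next, a fixed date's weekday advances by 1, or by 2 when a Feb 29 lies between the two dates.
2243: February 10 is Friday.
2242: Thursday (−1)
February 10 falls on a Thursday in 2242.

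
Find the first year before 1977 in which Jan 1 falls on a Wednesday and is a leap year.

Jan 1 advances by 2 weekdays after a leap year and by 1 after a common year.
1977: Jan 1 is Saturday.
1976: Thursday (leap)
1975: Wednesday
1974: Tuesday
1973: Monday
1972: Saturday (leap)
1971: Friday
1970: Thursday
1969: Wednesday
1968: Monday (leap)
1967: Sunday
1966: Saturday
1965: Friday
1964: Wednesday (leap)
1964 begins on a Wednesday and is a leap year.

1964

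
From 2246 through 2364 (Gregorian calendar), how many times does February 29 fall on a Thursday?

3

Leap years in 2246–2364: 29 of them.
Feb 29 weekday advances by 5 (mod 7) from one leap year to the next four years later (or differs when a century non-leap intervenes).
Leap-day weekdays: 2248:Tue 2252:Sun 2256:Fri 2260:Wed 2264:Mon 2268:Sat 2272:Thu✓ 2276:Tue 2280:Sun 2284:Fri 2288:Wed 2292:Mon 2296:Sat …(3 more)… 2316:Tue 2320:Sun 2324:Fri 2328:Wed 2332:Mon 2336:Sat 2340:Thu✓ 2344:Tue 2348:Sun 2352:Fri 2356:Wed 2360:Mon 2364:Sat
Thursday: 2272, 2312, 2340 → 3.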